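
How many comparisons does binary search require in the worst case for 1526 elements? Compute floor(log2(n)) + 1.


Binary search halves the search space each step.
Maximum comparisons = floor(log2(1526)) + 1
log2(1526) = 10.5755
floor(log2(1526)) = 10, so 10 + 1 = 11
Final answer: 11


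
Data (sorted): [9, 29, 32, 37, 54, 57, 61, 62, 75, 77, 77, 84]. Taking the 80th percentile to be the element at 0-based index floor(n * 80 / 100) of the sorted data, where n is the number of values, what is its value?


The dataset has n = 12 elements.
Index = floor(12 * 80 / 100) = floor(960 / 100) = floor(9.6) = 9
Counting from index 0 in the sorted data, the element at index 9 is 77.
Final answer: 77


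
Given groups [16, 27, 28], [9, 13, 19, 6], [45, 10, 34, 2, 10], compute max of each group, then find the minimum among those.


Find max of each group:
  Group 1: [16, 27, 28] -> max = 28
  Group 2: [9, 13, 19, 6] -> max = 19
  Group 3: [45, 10, 34, 2, 10] -> max = 45
Maxes: [28, 19, 45]
Minimum of maxes = 19
Final answer: 19


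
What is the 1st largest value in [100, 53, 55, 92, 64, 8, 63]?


Sort descending: [100, 92, 64, 63, 55, 53, 8]
The 1st element (1-indexed) is at index 0.
Value = 100
Final answer: 100


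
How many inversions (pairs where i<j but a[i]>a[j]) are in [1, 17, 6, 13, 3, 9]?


For each element, count the later elements that are smaller than it:
  1 (index 0): smaller elements after it = [] -> 0
  17 (index 1): smaller elements after it = [6, 13, 3, 9] -> 4
  6 (index 2): smaller elements after it = [3] -> 1
  13 (index 3): smaller elements after it = [3, 9] -> 2
  3 (index 4): smaller elements after it = [] -> 0
Total inversions = 0 + 4 + 1 + 2 + 0 = 7
Final answer: 7


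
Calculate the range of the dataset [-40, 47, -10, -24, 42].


Maximum value: 47
Minimum value: -40
Range = 47 - (-40) = 87
Final answer: 87


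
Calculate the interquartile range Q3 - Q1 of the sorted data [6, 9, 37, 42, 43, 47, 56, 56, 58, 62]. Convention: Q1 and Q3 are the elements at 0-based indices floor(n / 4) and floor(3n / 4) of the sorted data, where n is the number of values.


The data has n = 10 elements.
Q1 index = floor(10 / 4) = floor(2.5) = 2; Q3 index = floor(3 * 10 / 4) = floor(7.5) = 7
Q1 = element at index 2 = 37
Q3 = element at index 7 = 56
IQR = 56 - 37 = 19
Final answer: 19


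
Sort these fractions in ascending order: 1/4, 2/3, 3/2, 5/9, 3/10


Convert to decimal for comparison:
  1/4 = 0.25
  2/3 = 0.6667
  3/2 = 1.5
  5/9 = 0.5556
  3/10 = 0.3
Decimals in increasing order: 0.25 < 0.3 < 0.5556 < 0.6667 < 1.5
Writing each back as its fraction gives the sorted order.
Final answer: 1/4, 3/10, 5/9, 2/3, 3/2


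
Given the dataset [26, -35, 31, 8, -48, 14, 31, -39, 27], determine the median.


First, sort the list: [-48, -39, -35, 8, 14, 26, 27, 31, 31]
The list has 9 elements (odd count).
The middle index is 4 (0-based), and the element there is 14.
Final answer: 14


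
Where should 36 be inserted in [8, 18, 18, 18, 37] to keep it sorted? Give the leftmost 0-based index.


List is sorted: [8, 18, 18, 18, 37]
We need the leftmost position where 36 can be inserted, i.e. the first index whose element is >= 36 (or the end of the list if none is).
Binary search with low=0, high=5 (0-based indices):
  low=0, high=5, mid=2: a[2]=18 < 36, so low = 3
  low=3, high=5, mid=4: a[4]=37 >= 36, so high = 4
  low=3, high=4, mid=3: a[3]=18 < 36, so low = 4
Now low = high = 4, so the insertion index is 4.
Final answer: 4


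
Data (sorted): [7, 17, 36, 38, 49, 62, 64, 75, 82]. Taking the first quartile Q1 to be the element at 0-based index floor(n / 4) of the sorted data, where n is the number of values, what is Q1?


The list has n = 9 elements.
Q1 index = floor(9 / 4) = floor(2.25) = 2
Counting from index 0 in the sorted data, the element at index 2 is 36.
Final answer: 36


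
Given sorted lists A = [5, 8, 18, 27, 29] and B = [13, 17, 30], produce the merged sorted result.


List A: [5, 8, 18, 27, 29]
List B: [13, 17, 30]
Repeatedly compare the front elements and take the smaller:
  5 vs 13 -> take 5
  8 vs 13 -> take 8
  18 vs 13 -> take 13
  18 vs 17 -> take 17
  18 vs 30 -> take 18
  27 vs 30 -> take 27
  29 vs 30 -> take 29
  A is exhausted; append the rest of B: [30]
Final answer: [5, 8, 13, 17, 18, 27, 29, 30]


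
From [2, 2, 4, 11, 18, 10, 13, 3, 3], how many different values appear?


List all unique values:
Distinct values: [2, 3, 4, 10, 11, 13, 18]
Count = 7
Final answer: 7


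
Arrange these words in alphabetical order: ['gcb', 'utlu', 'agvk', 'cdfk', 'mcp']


Compare strings character by character (the first differing letter decides):
  'agvk' < 'cdfk' since 'a' < 'c' at position 1
  'cdfk' < 'gcb' since 'c' < 'g' at position 1
  'gcb' < 'mcp' since 'g' < 'm' at position 1
  'mcp' < 'utlu' since 'm' < 'u' at position 1
Chaining these comparisons gives the alphabetical order.
Final answer: ['agvk', 'cdfk', 'gcb', 'mcp', 'utlu']


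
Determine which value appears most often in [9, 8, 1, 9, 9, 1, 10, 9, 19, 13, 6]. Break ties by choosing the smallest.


Count the frequency of each value:
  1 appears 2 time(s)
  6 appears 1 time(s)
  8 appears 1 time(s)
  9 appears 4 time(s)
  10 appears 1 time(s)
  13 appears 1 time(s)
  19 appears 1 time(s)
Maximum frequency is 4.
Only 9 reaches that frequency, so it is the mode.
Final answer: 9


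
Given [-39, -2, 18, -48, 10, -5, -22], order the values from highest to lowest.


Original list: [-39, -2, 18, -48, 10, -5, -22]
Repeatedly take the largest remaining element:
  Remaining [-39, -2, 18, -48, 10, -5, -22] -> largest is 18
  Remaining [-39, -2, -48, 10, -5, -22] -> largest is 10
  Remaining [-39, -2, -48, -5, -22] -> largest is -2
  Remaining [-39, -48, -5, -22] -> largest is -5
  Remaining [-39, -48, -22] -> largest is -22
  Remaining [-39, -48] -> largest is -39
  Remaining [-48] -> largest is -48
Collecting the picks in order gives the descending list.
Final answer: [18, 10, -2, -5, -22, -39, -48]


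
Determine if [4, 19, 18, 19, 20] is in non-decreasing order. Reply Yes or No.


Check consecutive pairs:
  4 <= 19? True
  19 <= 18? False
  18 <= 19? True
  19 <= 20? True
1 consecutive pair(s) are out of order, so the list is not sorted.
Final answer: No


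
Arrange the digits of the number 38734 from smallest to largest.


The number 38734 has digits: 3, 8, 7, 3, 4
Sorted: 3, 3, 4, 7, 8
Joining the sorted digits gives the result.
Final answer: 33478


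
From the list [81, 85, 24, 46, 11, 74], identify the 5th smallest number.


Sort ascending: [11, 24, 46, 74, 81, 85]
The 5th element (1-indexed) is at index 4.
Value = 81
Final answer: 81


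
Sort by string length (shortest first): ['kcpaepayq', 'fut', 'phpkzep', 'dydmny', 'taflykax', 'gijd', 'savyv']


Compute lengths:
  'kcpaepayq' has length 9
  'fut' has length 3
  'phpkzep' has length 7
  'dydmny' has length 6
  'taflykax' has length 8
  'gijd' has length 4
  'savyv' has length 5
Lengths in increasing order: 3 < 4 < 5 < 6 < 7 < 8 < 9
Listing the words in that order gives the answer.
Final answer: ['fut', 'gijd', 'savyv', 'dydmny', 'phpkzep', 'taflykax', 'kcpaepayq']


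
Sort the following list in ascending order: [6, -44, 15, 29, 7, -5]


Original list: [6, -44, 15, 29, 7, -5]
Repeatedly take the smallest remaining element:
  Remaining [6, -44, 15, 29, 7, -5] -> smallest is -44
  Remaining [6, 15, 29, 7, -5] -> smallest is -5
  Remaining [6, 15, 29, 7] -> smallest is 6
  Remaining [15, 29, 7] -> smallest is 7
  Remaining [15, 29] -> smallest is 15
  Remaining [29] -> smallest is 29
Collecting the picks in order gives the sorted list.
Final answer: [-44, -5, 6, 7, 15, 29]


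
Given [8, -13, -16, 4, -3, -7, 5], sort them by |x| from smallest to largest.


Compute absolute values:
  |8| = 8
  |-13| = 13
  |-16| = 16
  |4| = 4
  |-3| = 3
  |-7| = 7
  |5| = 5
Absolute values in increasing order: 3 < 4 < 5 < 7 < 8 < 13 < 16
Listing the original numbers in that order gives the answer.
Final answer: [-3, 4, 5, -7, 8, -13, -16]


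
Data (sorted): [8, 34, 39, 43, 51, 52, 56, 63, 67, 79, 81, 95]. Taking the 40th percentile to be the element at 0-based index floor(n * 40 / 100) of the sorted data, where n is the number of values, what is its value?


The dataset has n = 12 elements.
Index = floor(12 * 40 / 100) = floor(480 / 100) = floor(4.8) = 4
Counting from index 0 in the sorted data, the element at index 4 is 51.
Final answer: 51


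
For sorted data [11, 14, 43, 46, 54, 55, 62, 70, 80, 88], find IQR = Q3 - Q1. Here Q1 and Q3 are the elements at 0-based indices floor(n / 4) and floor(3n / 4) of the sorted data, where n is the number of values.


The data has n = 10 elements.
Q1 index = floor(10 / 4) = floor(2.5) = 2; Q3 index = floor(3 * 10 / 4) = floor(7.5) = 7
Q1 = element at index 2 = 43
Q3 = element at index 7 = 70
IQR = 70 - 43 = 27
Final answer: 27


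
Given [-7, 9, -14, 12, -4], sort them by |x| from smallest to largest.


Compute absolute values:
  |-7| = 7
  |9| = 9
  |-14| = 14
  |12| = 12
  |-4| = 4
Absolute values in increasing order: 4 < 7 < 9 < 12 < 14
Listing the original numbers in that order gives the answer.
Final answer: [-4, -7, 9, 12, -14]


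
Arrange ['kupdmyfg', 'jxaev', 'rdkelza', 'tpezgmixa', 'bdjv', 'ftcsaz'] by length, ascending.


Compute lengths:
  'kupdmyfg' has length 8
  'jxaev' has length 5
  'rdkelza' has length 7
  'tpezgmixa' has length 9
  'bdjv' has length 4
  'ftcsaz' has length 6
Lengths in increasing order: 4 < 5 < 6 < 7 < 8 < 9
Listing the words in that order gives the answer.
Final answer: ['bdjv', 'jxaev', 'ftcsaz', 'rdkelza', 'kupdmyfg', 'tpezgmixa']


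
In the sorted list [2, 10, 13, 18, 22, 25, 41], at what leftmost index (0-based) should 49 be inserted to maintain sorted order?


List is sorted: [2, 10, 13, 18, 22, 25, 41]
We need the leftmost position where 49 can be inserted, i.e. the first index whose element is >= 49 (or the end of the list if none is).
Binary search with low=0, high=7 (0-based indices):
  low=0, high=7, mid=3: a[3]=18 < 49, so low = 4
  low=4, high=7, mid=5: a[5]=25 < 49, so low = 6
  low=6, high=7, mid=6: a[6]=41 < 49, so low = 7
Now low = high = 7, so the insertion index is 7.
Final answer: 7


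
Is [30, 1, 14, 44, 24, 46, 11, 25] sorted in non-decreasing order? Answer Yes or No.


Check consecutive pairs:
  30 <= 1? False
  1 <= 14? True
  14 <= 44? True
  44 <= 24? False
  24 <= 46? True
  46 <= 11? False
  11 <= 25? True
3 consecutive pair(s) are out of order, so the list is not sorted.
Final answer: No


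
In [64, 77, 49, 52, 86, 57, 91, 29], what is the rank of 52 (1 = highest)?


Sort descending: [91, 86, 77, 64, 57, 52, 49, 29]
Find 52 in the sorted list.
52 is at position 6.
Final answer: 6


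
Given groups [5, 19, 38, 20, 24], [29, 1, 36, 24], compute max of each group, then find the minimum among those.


Find max of each group:
  Group 1: [5, 19, 38, 20, 24] -> max = 38
  Group 2: [29, 1, 36, 24] -> max = 36
Maxes: [38, 36]
Minimum of maxes = 36
Final answer: 36


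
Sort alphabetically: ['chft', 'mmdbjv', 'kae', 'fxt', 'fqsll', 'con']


Compare strings character by character (the first differing letter decides):
  'chft' < 'con' since 'h' < 'o' at position 2
  'con' < 'fqsll' since 'c' < 'f' at position 1
  'fqsll' < 'fxt' since 'q' < 'x' at position 2
  'fxt' < 'kae' since 'f' < 'k' at position 1
  'kae' < 'mmdbjv' since 'k' < 'm' at position 1
Chaining these comparisons gives the alphabetical order.
Final answer: ['chft', 'con', 'fqsll', 'fxt', 'kae', 'mmdbjv']


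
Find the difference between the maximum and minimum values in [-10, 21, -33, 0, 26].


Maximum value: 26
Minimum value: -33
Range = 26 - (-33) = 59
Final answer: 59


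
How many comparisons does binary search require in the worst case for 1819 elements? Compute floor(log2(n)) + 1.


Binary search halves the search space each step.
Maximum comparisons = floor(log2(1819)) + 1
log2(1819) = 10.8289
floor(log2(1819)) = 10, so 10 + 1 = 11
Final answer: 11


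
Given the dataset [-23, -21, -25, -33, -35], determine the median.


First, sort the list: [-35, -33, -25, -23, -21]
The list has 5 elements (odd count).
The middle index is 2 (0-based), and the element there is -25.
Final answer: -25


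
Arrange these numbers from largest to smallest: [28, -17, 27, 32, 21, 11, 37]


Original list: [28, -17, 27, 32, 21, 11, 37]
Repeatedly take the largest remaining element:
  Remaining [28, -17, 27, 32, 21, 11, 37] -> largest is 37
  Remaining [28, -17, 27, 32, 21, 11] -> largest is 32
  Remaining [28, -17, 27, 21, 11] -> largest is 28
  Remaining [-17, 27, 21, 11] -> largest is 27
  Remaining [-17, 21, 11] -> largest is 21
  Remaining [-17, 11] -> largest is 11
  Remaining [-17] -> largest is -17
Collecting the picks in order gives the descending list.
Final answer: [37, 32, 28, 27, 21, 11, -17]


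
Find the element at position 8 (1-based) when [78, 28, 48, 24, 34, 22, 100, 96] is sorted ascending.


Sort ascending: [22, 24, 28, 34, 48, 78, 96, 100]
The 8th element (1-indexed) is at index 7.
Value = 100
Final answer: 100


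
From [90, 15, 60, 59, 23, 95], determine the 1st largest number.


Sort descending: [95, 90, 60, 59, 23, 15]
The 1st element (1-indexed) is at index 0.
Value = 95
Final answer: 95


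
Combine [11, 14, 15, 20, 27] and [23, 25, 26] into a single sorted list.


List A: [11, 14, 15, 20, 27]
List B: [23, 25, 26]
Repeatedly compare the front elements and take the smaller:
  11 vs 23 -> take 11
  14 vs 23 -> take 14
  15 vs 23 -> take 15
  20 vs 23 -> take 20
  27 vs 23 -> take 23
  27 vs 25 -> take 25
  27 vs 26 -> take 26
  B is exhausted; append the rest of A: [27]
Final answer: [11, 14, 15, 20, 23, 25, 26, 27]


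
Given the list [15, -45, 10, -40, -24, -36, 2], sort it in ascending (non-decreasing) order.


Original list: [15, -45, 10, -40, -24, -36, 2]
Repeatedly take the smallest remaining element:
  Remaining [15, -45, 10, -40, -24, -36, 2] -> smallest is -45
  Remaining [15, 10, -40, -24, -36, 2] -> smallest is -40
  Remaining [15, 10, -24, -36, 2] -> smallest is -36
  Remaining [15, 10, -24, 2] -> smallest is -24
  Remaining [15, 10, 2] -> smallest is 2
  Remaining [15, 10] -> smallest is 10
  Remaining [15] -> smallest is 15
Collecting the picks in order gives the sorted list.
Final answer: [-45, -40, -36, -24, 2, 10, 15]


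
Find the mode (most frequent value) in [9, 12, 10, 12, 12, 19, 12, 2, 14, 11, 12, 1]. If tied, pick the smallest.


Count the frequency of each value:
  1 appears 1 time(s)
  2 appears 1 time(s)
  9 appears 1 time(s)
  10 appears 1 time(s)
  11 appears 1 time(s)
  12 appears 5 time(s)
  14 appears 1 time(s)
  19 appears 1 time(s)
Maximum frequency is 5.
Only 12 reaches that frequency, so it is the mode.
Final answer: 12


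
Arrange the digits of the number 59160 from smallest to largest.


The number 59160 has digits: 5, 9, 1, 6, 0
Sorted: 0, 1, 5, 6, 9
Joining the sorted digits gives the result.
Final answer: 01569


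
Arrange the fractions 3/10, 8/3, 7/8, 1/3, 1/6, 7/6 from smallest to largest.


Convert to decimal for comparison:
  3/10 = 0.3
  8/3 = 2.6667
  7/8 = 0.875
  1/3 = 0.3333
  1/6 = 0.1667
  7/6 = 1.1667
Decimals in increasing order: 0.1667 < 0.3 < 0.3333 < 0.875 < 1.1667 < 2.6667
Writing each back as its fraction gives the sorted order.
Final answer: 1/6, 3/10, 1/3, 7/8, 7/6, 8/3


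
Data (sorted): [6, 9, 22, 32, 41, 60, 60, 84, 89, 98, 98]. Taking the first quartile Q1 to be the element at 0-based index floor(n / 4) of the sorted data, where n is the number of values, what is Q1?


The list has n = 11 elements.
Q1 index = floor(11 / 4) = floor(2.75) = 2
Counting from index 0 in the sorted data, the element at index 2 is 22.
Final answer: 22


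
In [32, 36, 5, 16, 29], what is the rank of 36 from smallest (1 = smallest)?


Sort ascending: [5, 16, 29, 32, 36]
Find 36 in the sorted list.
36 is at position 5 (1-indexed).
Final answer: 5


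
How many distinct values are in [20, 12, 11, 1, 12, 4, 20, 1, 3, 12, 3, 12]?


List all unique values:
Distinct values: [1, 3, 4, 11, 12, 20]
Count = 6
Final answer: 6


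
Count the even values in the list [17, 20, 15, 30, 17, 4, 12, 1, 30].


Check each element:
  17 is odd
  20 is even
  15 is odd
  30 is even
  17 is odd
  4 is even
  12 is even
  1 is odd
  30 is even
Evens: [20, 30, 4, 12, 30]
Count of evens = 5
Final answer: 5


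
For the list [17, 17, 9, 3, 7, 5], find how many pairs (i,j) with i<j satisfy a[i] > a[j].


For each element, count the later elements that are smaller than it:
  17 (index 0): smaller elements after it = [9, 3, 7, 5] -> 4
  17 (index 1): smaller elements after it = [9, 3, 7, 5] -> 4
  9 (index 2): smaller elements after it = [3, 7, 5] -> 3
  3 (index 3): smaller elements after it = [] -> 0
  7 (index 4): smaller elements after it = [5] -> 1
Total inversions = 4 + 4 + 3 + 0 + 1 = 12
Final answer: 12


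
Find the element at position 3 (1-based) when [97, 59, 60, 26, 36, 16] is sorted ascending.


Sort ascending: [16, 26, 36, 59, 60, 97]
The 3rd element (1-indexed) is at index 2.
Value = 36
Final answer: 36


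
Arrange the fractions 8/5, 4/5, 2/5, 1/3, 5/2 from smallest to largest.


Convert to decimal for comparison:
  8/5 = 1.6
  4/5 = 0.8
  2/5 = 0.4
  1/3 = 0.3333
  5/2 = 2.5
Decimals in increasing order: 0.3333 < 0.4 < 0.8 < 1.6 < 2.5
Writing each back as its fraction gives the sorted order.
Final answer: 1/3, 2/5, 4/5, 8/5, 5/2


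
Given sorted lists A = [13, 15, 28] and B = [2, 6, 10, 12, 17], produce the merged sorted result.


List A: [13, 15, 28]
List B: [2, 6, 10, 12, 17]
Repeatedly compare the front elements and take the smaller:
  13 vs 2 -> take 2
  13 vs 6 -> take 6
  13 vs 10 -> take 10
  13 vs 12 -> take 12
  13 vs 17 -> take 13
  15 vs 17 -> take 15
  28 vs 17 -> take 17
  B is exhausted; append the rest of A: [28]
Final answer: [2, 6, 10, 12, 13, 15, 17, 28]


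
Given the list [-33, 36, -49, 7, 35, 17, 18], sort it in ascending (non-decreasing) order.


Original list: [-33, 36, -49, 7, 35, 17, 18]
Repeatedly take the smallest remaining element:
  Remaining [-33, 36, -49, 7, 35, 17, 18] -> smallest is -49
  Remaining [-33, 36, 7, 35, 17, 18] -> smallest is -33
  Remaining [36, 7, 35, 17, 18] -> smallest is 7
  Remaining [36, 35, 17, 18] -> smallest is 17
  Remaining [36, 35, 18] -> smallest is 18
  Remaining [36, 35] -> smallest is 35
  Remaining [36] -> smallest is 36
Collecting the picks in order gives the sorted list.
Final answer: [-49, -33, 7, 17, 18, 35, 36]


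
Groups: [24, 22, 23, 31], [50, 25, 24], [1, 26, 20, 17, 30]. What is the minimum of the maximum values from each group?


Find max of each group:
  Group 1: [24, 22, 23, 31] -> max = 31
  Group 2: [50, 25, 24] -> max = 50
  Group 3: [1, 26, 20, 17, 30] -> max = 30
Maxes: [31, 50, 30]
Minimum of maxes = 30
Final answer: 30


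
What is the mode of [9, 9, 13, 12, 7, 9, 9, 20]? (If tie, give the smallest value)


Count the frequency of each value:
  7 appears 1 time(s)
  9 appears 4 time(s)
  12 appears 1 time(s)
  13 appears 1 time(s)
  20 appears 1 time(s)
Maximum frequency is 4.
Only 9 reaches that frequency, so it is the mode.
Final answer: 9


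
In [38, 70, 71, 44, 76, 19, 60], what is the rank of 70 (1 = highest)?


Sort descending: [76, 71, 70, 60, 44, 38, 19]
Find 70 in the sorted list.
70 is at position 3.
Final answer: 3


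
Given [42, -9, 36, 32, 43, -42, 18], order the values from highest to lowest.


Original list: [42, -9, 36, 32, 43, -42, 18]
Repeatedly take the largest remaining element:
  Remaining [42, -9, 36, 32, 43, -42, 18] -> largest is 43
  Remaining [42, -9, 36, 32, -42, 18] -> largest is 42
  Remaining [-9, 36, 32, -42, 18] -> largest is 36
  Remaining [-9, 32, -42, 18] -> largest is 32
  Remaining [-9, -42, 18] -> largest is 18
  Remaining [-9, -42] -> largest is -9
  Remaining [-42] -> largest is -42
Collecting the picks in order gives the descending list.
Final answer: [43, 42, 36, 32, 18, -9, -42]


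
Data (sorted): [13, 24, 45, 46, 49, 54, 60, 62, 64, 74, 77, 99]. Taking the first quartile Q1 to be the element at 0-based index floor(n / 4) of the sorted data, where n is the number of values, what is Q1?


The list has n = 12 elements.
Q1 index = floor(12 / 4) = floor(3) = 3
Counting from index 0 in the sorted data, the element at index 3 is 46.
Final answer: 46


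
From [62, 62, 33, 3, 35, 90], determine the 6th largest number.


Sort descending: [90, 62, 62, 35, 33, 3]
The 6th element (1-indexed) is at index 5.
Value = 3
Final answer: 3


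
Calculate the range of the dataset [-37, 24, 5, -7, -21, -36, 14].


Maximum value: 24
Minimum value: -37
Range = 24 - (-37) = 61
Final answer: 61


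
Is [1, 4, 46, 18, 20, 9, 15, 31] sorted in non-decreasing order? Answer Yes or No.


Check consecutive pairs:
  1 <= 4? True
  4 <= 46? True
  46 <= 18? False
  18 <= 20? True
  20 <= 9? False
  9 <= 15? True
  15 <= 31? True
2 consecutive pair(s) are out of order, so the list is not sorted.
Final answer: No


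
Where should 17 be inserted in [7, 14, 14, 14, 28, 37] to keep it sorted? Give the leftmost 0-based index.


List is sorted: [7, 14, 14, 14, 28, 37]
We need the leftmost position where 17 can be inserted, i.e. the first index whose element is >= 17 (or the end of the list if none is).
Binary search with low=0, high=6 (0-based indices):
  low=0, high=6, mid=3: a[3]=14 < 17, so low = 4
  low=4, high=6, mid=5: a[5]=37 >= 17, so high = 5
  low=4, high=5, mid=4: a[4]=28 >= 17, so high = 4
Now low = high = 4, so the insertion index is 4.
Final answer: 4


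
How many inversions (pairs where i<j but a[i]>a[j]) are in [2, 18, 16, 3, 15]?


For each element, count the later elements that are smaller than it:
  2 (index 0): smaller elements after it = [] -> 0
  18 (index 1): smaller elements after it = [16, 3, 15] -> 3
  16 (index 2): smaller elements after it = [3, 15] -> 2
  3 (index 3): smaller elements after it = [] -> 0
Total inversions = 0 + 3 + 2 + 0 = 5
Final answer: 5


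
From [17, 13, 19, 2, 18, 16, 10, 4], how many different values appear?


List all unique values:
Distinct values: [2, 4, 10, 13, 16, 17, 18, 19]
Count = 8
Final answer: 8


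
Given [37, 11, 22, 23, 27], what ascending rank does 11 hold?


Sort ascending: [11, 22, 23, 27, 37]
Find 11 in the sorted list.
11 is at position 1 (1-indexed).
Final answer: 1


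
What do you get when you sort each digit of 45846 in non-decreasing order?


The number 45846 has digits: 4, 5, 8, 4, 6
Sorted: 4, 4, 5, 6, 8
Joining the sorted digits gives the result.
Final answer: 44568


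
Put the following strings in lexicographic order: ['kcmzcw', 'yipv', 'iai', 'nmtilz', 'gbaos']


Compare strings character by character (the first differing letter decides):
  'gbaos' < 'iai' since 'g' < 'i' at position 1
  'iai' < 'kcmzcw' since 'i' < 'k' at position 1
  'kcmzcw' < 'nmtilz' since 'k' < 'n' at position 1
  'nmtilz' < 'yipv' since 'n' < 'y' at position 1
Chaining these comparisons gives the alphabetical order.
Final answer: ['gbaos', 'iai', 'kcmzcw', 'nmtilz', 'yipv']


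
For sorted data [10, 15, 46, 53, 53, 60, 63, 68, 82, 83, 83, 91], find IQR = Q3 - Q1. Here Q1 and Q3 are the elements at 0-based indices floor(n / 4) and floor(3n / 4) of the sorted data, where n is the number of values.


The data has n = 12 elements.
Q1 index = floor(12 / 4) = floor(3) = 3; Q3 index = floor(3 * 12 / 4) = floor(9) = 9
Q1 = element at index 3 = 53
Q3 = element at index 9 = 83
IQR = 83 - 53 = 30
Final answer: 30


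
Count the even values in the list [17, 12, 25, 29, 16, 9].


Check each element:
  17 is odd
  12 is even
  25 is odd
  29 is odd
  16 is even
  9 is odd
Evens: [12, 16]
Count of evens = 2
Final answer: 2


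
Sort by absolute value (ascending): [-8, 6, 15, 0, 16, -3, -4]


Compute absolute values:
  |-8| = 8
  |6| = 6
  |15| = 15
  |0| = 0
  |16| = 16
  |-3| = 3
  |-4| = 4
Absolute values in increasing order: 0 < 3 < 4 < 6 < 8 < 15 < 16
Listing the original numbers in that order gives the answer.
Final answer: [0, -3, -4, 6, -8, 15, 16]


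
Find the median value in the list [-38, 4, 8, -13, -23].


First, sort the list: [-38, -23, -13, 4, 8]
The list has 5 elements (odd count).
The middle index is 2 (0-based), and the element there is -13.
Final answer: -13


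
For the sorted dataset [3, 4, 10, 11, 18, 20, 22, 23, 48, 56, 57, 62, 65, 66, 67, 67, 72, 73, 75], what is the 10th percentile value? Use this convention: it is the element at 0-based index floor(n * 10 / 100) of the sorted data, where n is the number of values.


The dataset has n = 19 elements.
Index = floor(19 * 10 / 100) = floor(190 / 100) = floor(1.9) = 1
Counting from index 0 in the sorted data, the element at index 1 is 4.
Final answer: 4


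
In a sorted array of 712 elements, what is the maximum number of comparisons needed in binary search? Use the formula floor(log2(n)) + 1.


Binary search halves the search space each step.
Maximum comparisons = floor(log2(712)) + 1
log2(712) = 9.4757
floor(log2(712)) = 9, so 9 + 1 = 10
Final answer: 10


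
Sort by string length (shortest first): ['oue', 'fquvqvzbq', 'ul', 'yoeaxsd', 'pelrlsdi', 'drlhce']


Compute lengths:
  'oue' has length 3
  'fquvqvzbq' has length 9
  'ul' has length 2
  'yoeaxsd' has length 7
  'pelrlsdi' has length 8
  'drlhce' has length 6
Lengths in increasing order: 2 < 3 < 6 < 7 < 8 < 9
Listing the words in that order gives the answer.
Final answer: ['ul', 'oue', 'drlhce', 'yoeaxsd', 'pelrlsdi', 'fquvqvzbq']


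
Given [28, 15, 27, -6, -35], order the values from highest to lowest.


Original list: [28, 15, 27, -6, -35]
Repeatedly take the largest remaining element:
  Remaining [28, 15, 27, -6, -35] -> largest is 28
  Remaining [15, 27, -6, -35] -> largest is 27
  Remaining [15, -6, -35] -> largest is 15
  Remaining [-6, -35] -> largest is -6
  Remaining [-35] -> largest is -35
Collecting the picks in order gives the descending list.
Final answer: [28, 27, 15, -6, -35]


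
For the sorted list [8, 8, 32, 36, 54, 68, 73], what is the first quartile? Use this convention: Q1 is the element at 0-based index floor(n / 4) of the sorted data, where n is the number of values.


The list has n = 7 elements.
Q1 index = floor(7 / 4) = floor(1.75) = 1
Counting from index 0 in the sorted data, the element at index 1 is 8.
Final answer: 8


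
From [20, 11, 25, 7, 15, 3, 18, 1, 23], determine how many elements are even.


Check each element:
  20 is even
  11 is odd
  25 is odd
  7 is odd
  15 is odd
  3 is odd
  18 is even
  1 is odd
  23 is odd
Evens: [20, 18]
Count of evens = 2
Final answer: 2


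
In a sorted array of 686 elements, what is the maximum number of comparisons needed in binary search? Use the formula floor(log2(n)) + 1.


Binary search halves the search space each step.
Maximum comparisons = floor(log2(686)) + 1
log2(686) = 9.4221
floor(log2(686)) = 9, so 9 + 1 = 10
Final answer: 10


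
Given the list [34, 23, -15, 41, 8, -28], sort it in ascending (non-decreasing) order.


Original list: [34, 23, -15, 41, 8, -28]
Repeatedly take the smallest remaining element:
  Remaining [34, 23, -15, 41, 8, -28] -> smallest is -28
  Remaining [34, 23, -15, 41, 8] -> smallest is -15
  Remaining [34, 23, 41, 8] -> smallest is 8
  Remaining [34, 23, 41] -> smallest is 23
  Remaining [34, 41] -> smallest is 34
  Remaining [41] -> smallest is 41
Collecting the picks in order gives the sorted list.
Final answer: [-28, -15, 8, 23, 34, 41]


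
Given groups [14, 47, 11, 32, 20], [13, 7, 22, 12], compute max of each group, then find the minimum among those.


Find max of each group:
  Group 1: [14, 47, 11, 32, 20] -> max = 47
  Group 2: [13, 7, 22, 12] -> max = 22
Maxes: [47, 22]
Minimum of maxes = 22
Final answer: 22


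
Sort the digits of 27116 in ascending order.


The number 27116 has digits: 2, 7, 1, 1, 6
Sorted: 1, 1, 2, 6, 7
Joining the sorted digits gives the result.
Final answer: 11267


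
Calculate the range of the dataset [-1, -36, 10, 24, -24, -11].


Maximum value: 24
Minimum value: -36
Range = 24 - (-36) = 60
Final answer: 60


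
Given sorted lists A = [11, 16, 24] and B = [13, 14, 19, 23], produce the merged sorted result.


List A: [11, 16, 24]
List B: [13, 14, 19, 23]
Repeatedly compare the front elements and take the smaller:
  11 vs 13 -> take 11
  16 vs 13 -> take 13
  16 vs 14 -> take 14
  16 vs 19 -> take 16
  24 vs 19 -> take 19
  24 vs 23 -> take 23
  B is exhausted; append the rest of A: [24]
Final answer: [11, 13, 14, 16, 19, 23, 24]


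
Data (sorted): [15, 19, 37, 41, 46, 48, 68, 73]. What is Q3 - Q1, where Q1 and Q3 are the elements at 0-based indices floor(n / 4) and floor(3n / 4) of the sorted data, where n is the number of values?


The data has n = 8 elements.
Q1 index = floor(8 / 4) = floor(2) = 2; Q3 index = floor(3 * 8 / 4) = floor(6) = 6
Q1 = element at index 2 = 37
Q3 = element at index 6 = 68
IQR = 68 - 37 = 31
Final answer: 31


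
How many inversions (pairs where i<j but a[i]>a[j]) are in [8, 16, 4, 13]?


For each element, count the later elements that are smaller than it:
  8 (index 0): smaller elements after it = [4] -> 1
  16 (index 1): smaller elements after it = [4, 13] -> 2
  4 (index 2): smaller elements after it = [] -> 0
Total inversions = 1 + 2 + 0 = 3
Final answer: 3


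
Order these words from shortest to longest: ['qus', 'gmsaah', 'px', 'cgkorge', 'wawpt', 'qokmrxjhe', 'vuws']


Compute lengths:
  'qus' has length 3
  'gmsaah' has length 6
  'px' has length 2
  'cgkorge' has length 7
  'wawpt' has length 5
  'qokmrxjhe' has length 9
  'vuws' has length 4
Lengths in increasing order: 2 < 3 < 4 < 5 < 6 < 7 < 9
Listing the words in that order gives the answer.
Final answer: ['px', 'qus', 'vuws', 'wawpt', 'gmsaah', 'cgkorge', 'qokmrxjhe']


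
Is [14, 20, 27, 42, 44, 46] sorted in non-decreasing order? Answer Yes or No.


Check consecutive pairs:
  14 <= 20? True
  20 <= 27? True
  27 <= 42? True
  42 <= 44? True
  44 <= 46? True
Every consecutive pair is in order, so the list is non-decreasing.
Final answer: Yes


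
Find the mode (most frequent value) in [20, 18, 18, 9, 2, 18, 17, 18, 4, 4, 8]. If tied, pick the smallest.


Count the frequency of each value:
  2 appears 1 time(s)
  4 appears 2 time(s)
  8 appears 1 time(s)
  9 appears 1 time(s)
  17 appears 1 time(s)
  18 appears 4 time(s)
  20 appears 1 time(s)
Maximum frequency is 4.
Only 18 reaches that frequency, so it is the mode.
Final answer: 18


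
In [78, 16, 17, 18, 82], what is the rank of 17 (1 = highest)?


Sort descending: [82, 78, 18, 17, 16]
Find 17 in the sorted list.
17 is at position 4.
Final answer: 4


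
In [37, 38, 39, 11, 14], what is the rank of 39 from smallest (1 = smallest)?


Sort ascending: [11, 14, 37, 38, 39]
Find 39 in the sorted list.
39 is at position 5 (1-indexed).
Final answer: 5


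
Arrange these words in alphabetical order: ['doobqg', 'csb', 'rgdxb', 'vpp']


Compare strings character by character (the first differing letter decides):
  'csb' < 'doobqg' since 'c' < 'd' at position 1
  'doobqg' < 'rgdxb' since 'd' < 'r' at position 1
  'rgdxb' < 'vpp' since 'r' < 'v' at position 1
Chaining these comparisons gives the alphabetical order.
Final answer: ['csb', 'doobqg', 'rgdxb', 'vpp']


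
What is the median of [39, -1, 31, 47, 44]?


First, sort the list: [-1, 31, 39, 44, 47]
The list has 5 elements (odd count).
The middle index is 2 (0-based), and the element there is 39.
Final answer: 39


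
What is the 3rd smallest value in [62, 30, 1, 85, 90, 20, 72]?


Sort ascending: [1, 20, 30, 62, 72, 85, 90]
The 3rd element (1-indexed) is at index 2.
Value = 30
Final answer: 30


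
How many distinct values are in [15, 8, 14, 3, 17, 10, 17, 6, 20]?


List all unique values:
Distinct values: [3, 6, 8, 10, 14, 15, 17, 20]
Count = 8
Final answer: 8


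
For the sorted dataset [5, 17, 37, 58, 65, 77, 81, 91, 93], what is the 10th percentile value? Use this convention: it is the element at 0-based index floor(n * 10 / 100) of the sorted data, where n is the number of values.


The dataset has n = 9 elements.
Index = floor(9 * 10 / 100) = floor(90 / 100) = floor(0.9) = 0
Counting from index 0 in the sorted data, the element at index 0 is 5.
Final answer: 5


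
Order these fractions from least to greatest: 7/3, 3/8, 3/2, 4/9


Convert to decimal for comparison:
  7/3 = 2.3333
  3/8 = 0.375
  3/2 = 1.5
  4/9 = 0.4444
Decimals in increasing order: 0.375 < 0.4444 < 1.5 < 2.3333
Writing each back as its fraction gives the sorted order.
Final answer: 3/8, 4/9, 3/2, 7/3


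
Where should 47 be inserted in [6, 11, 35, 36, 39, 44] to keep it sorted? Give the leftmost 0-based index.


List is sorted: [6, 11, 35, 36, 39, 44]
We need the leftmost position where 47 can be inserted, i.e. the first index whose element is >= 47 (or the end of the list if none is).
Binary search with low=0, high=6 (0-based indices):
  low=0, high=6, mid=3: a[3]=36 < 47, so low = 4
  low=4, high=6, mid=5: a[5]=44 < 47, so low = 6
Now low = high = 6, so the insertion index is 6.
Final answer: 6


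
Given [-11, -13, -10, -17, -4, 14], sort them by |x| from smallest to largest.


Compute absolute values:
  |-11| = 11
  |-13| = 13
  |-10| = 10
  |-17| = 17
  |-4| = 4
  |14| = 14
Absolute values in increasing order: 4 < 10 < 11 < 13 < 14 < 17
Listing the original numbers in that order gives the answer.
Final answer: [-4, -10, -11, -13, 14, -17]


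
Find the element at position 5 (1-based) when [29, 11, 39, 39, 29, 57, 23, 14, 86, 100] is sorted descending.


Sort descending: [100, 86, 57, 39, 39, 29, 29, 23, 14, 11]
The 5th element (1-indexed) is at index 4.
Value = 39
Final answer: 39


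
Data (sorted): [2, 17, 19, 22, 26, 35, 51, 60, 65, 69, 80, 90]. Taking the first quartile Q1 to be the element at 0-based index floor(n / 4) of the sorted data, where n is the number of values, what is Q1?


The list has n = 12 elements.
Q1 index = floor(12 / 4) = floor(3) = 3
Counting from index 0 in the sorted data, the element at index 3 is 22.
Final answer: 22


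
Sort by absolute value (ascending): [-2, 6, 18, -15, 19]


Compute absolute values:
  |-2| = 2
  |6| = 6
  |18| = 18
  |-15| = 15
  |19| = 19
Absolute values in increasing order: 2 < 6 < 15 < 18 < 19
Listing the original numbers in that order gives the answer.
Final answer: [-2, 6, -15, 18, 19]


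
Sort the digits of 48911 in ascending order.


The number 48911 has digits: 4, 8, 9, 1, 1
Sorted: 1, 1, 4, 8, 9
Joining the sorted digits gives the result.
Final answer: 11489


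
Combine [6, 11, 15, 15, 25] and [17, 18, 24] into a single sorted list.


List A: [6, 11, 15, 15, 25]
List B: [17, 18, 24]
Repeatedly compare the front elements and take the smaller:
  6 vs 17 -> take 6
  11 vs 17 -> take 11
  15 vs 17 -> take 15
  15 vs 17 -> take 15
  25 vs 17 -> take 17
  25 vs 18 -> take 18
  25 vs 24 -> take 24
  B is exhausted; append the rest of A: [25]
Final answer: [6, 11, 15, 15, 17, 18, 24, 25]


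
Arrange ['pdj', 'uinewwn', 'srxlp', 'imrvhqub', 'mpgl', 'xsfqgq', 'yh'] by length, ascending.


Compute lengths:
  'pdj' has length 3
  'uinewwn' has length 7
  'srxlp' has length 5
  'imrvhqub' has length 8
  'mpgl' has length 4
  'xsfqgq' has length 6
  'yh' has length 2
Lengths in increasing order: 2 < 3 < 4 < 5 < 6 < 7 < 8
Listing the words in that order gives the answer.
Final answer: ['yh', 'pdj', 'mpgl', 'srxlp', 'xsfqgq', 'uinewwn', 'imrvhqub']


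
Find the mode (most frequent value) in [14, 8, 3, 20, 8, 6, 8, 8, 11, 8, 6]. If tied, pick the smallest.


Count the frequency of each value:
  3 appears 1 time(s)
  6 appears 2 time(s)
  8 appears 5 time(s)
  11 appears 1 time(s)
  14 appears 1 time(s)
  20 appears 1 time(s)
Maximum frequency is 5.
Only 8 reaches that frequency, so it is the mode.
Final answer: 8


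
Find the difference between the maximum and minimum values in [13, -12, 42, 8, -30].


Maximum value: 42
Minimum value: -30
Range = 42 - (-30) = 72
Final answer: 72


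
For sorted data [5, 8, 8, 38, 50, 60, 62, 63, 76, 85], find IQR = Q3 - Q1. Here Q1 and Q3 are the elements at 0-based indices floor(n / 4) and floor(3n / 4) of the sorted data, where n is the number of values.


The data has n = 10 elements.
Q1 index = floor(10 / 4) = floor(2.5) = 2; Q3 index = floor(3 * 10 / 4) = floor(7.5) = 7
Q1 = element at index 2 = 8
Q3 = element at index 7 = 63
IQR = 63 - 8 = 55
Final answer: 55


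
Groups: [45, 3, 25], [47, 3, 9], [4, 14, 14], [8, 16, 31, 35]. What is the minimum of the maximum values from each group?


Find max of each group:
  Group 1: [45, 3, 25] -> max = 45
  Group 2: [47, 3, 9] -> max = 47
  Group 3: [4, 14, 14] -> max = 14
  Group 4: [8, 16, 31, 35] -> max = 35
Maxes: [45, 47, 14, 35]
Minimum of maxes = 14
Final answer: 14


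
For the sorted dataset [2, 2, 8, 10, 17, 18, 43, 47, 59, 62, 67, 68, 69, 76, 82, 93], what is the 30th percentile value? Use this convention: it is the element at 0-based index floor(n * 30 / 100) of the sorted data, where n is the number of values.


The dataset has n = 16 elements.
Index = floor(16 * 30 / 100) = floor(480 / 100) = floor(4.8) = 4
Counting from index 0 in the sorted data, the element at index 4 is 17.
Final answer: 17


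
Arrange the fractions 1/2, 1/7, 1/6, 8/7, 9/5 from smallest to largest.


Convert to decimal for comparison:
  1/2 = 0.5
  1/7 = 0.1429
  1/6 = 0.1667
  8/7 = 1.1429
  9/5 = 1.8
Decimals in increasing order: 0.1429 < 0.1667 < 0.5 < 1.1429 < 1.8
Writing each back as its fraction gives the sorted order.
Final answer: 1/7, 1/6, 1/2, 8/7, 9/5


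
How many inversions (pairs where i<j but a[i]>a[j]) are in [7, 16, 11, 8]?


For each element, count the later elements that are smaller than it:
  7 (index 0): smaller elements after it = [] -> 0
  16 (index 1): smaller elements after it = [11, 8] -> 2
  11 (index 2): smaller elements after it = [8] -> 1
Total inversions = 0 + 2 + 1 = 3
Final answer: 3


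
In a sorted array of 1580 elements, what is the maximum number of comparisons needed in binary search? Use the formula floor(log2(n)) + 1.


Binary search halves the search space each step.
Maximum comparisons = floor(log2(1580)) + 1
log2(1580) = 10.6257
floor(log2(1580)) = 10, so 10 + 1 = 11
Final answer: 11


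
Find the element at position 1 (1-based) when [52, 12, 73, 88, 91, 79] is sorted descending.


Sort descending: [91, 88, 79, 73, 52, 12]
The 1st element (1-indexed) is at index 0.
Value = 91
Final answer: 91


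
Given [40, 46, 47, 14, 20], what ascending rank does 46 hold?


Sort ascending: [14, 20, 40, 46, 47]
Find 46 in the sorted list.
46 is at position 4 (1-indexed).
Final answer: 4


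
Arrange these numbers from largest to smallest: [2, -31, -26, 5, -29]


Original list: [2, -31, -26, 5, -29]
Repeatedly take the largest remaining element:
  Remaining [2, -31, -26, 5, -29] -> largest is 5
  Remaining [2, -31, -26, -29] -> largest is 2
  Remaining [-31, -26, -29] -> largest is -26
  Remaining [-31, -29] -> largest is -29
  Remaining [-31] -> largest is -31
Collecting the picks in order gives the descending list.
Final answer: [5, 2, -26, -29, -31]


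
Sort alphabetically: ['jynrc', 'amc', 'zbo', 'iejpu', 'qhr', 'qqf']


Compare strings character by character (the first differing letter decides):
  'amc' < 'iejpu' since 'a' < 'i' at position 1
  'iejpu' < 'jynrc' since 'i' < 'j' at position 1
  'jynrc' < 'qhr' since 'j' < 'q' at position 1
  'qhr' < 'qqf' since 'h' < 'q' at position 2
  'qqf' < 'zbo' since 'q' < 'z' at position 1
Chaining these comparisons gives the alphabetical order.
Final answer: ['amc', 'iejpu', 'jynrc', 'qhr', 'qqf', 'zbo']


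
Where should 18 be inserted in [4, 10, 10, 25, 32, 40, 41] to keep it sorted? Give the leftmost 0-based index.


List is sorted: [4, 10, 10, 25, 32, 40, 41]
We need the leftmost position where 18 can be inserted, i.e. the first index whose element is >= 18 (or the end of the list if none is).
Binary search with low=0, high=7 (0-based indices):
  low=0, high=7, mid=3: a[3]=25 >= 18, so high = 3
  low=0, high=3, mid=1: a[1]=10 < 18, so low = 2
  low=2, high=3, mid=2: a[2]=10 < 18, so low = 3
Now low = high = 3, so the insertion index is 3.
Final answer: 3
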